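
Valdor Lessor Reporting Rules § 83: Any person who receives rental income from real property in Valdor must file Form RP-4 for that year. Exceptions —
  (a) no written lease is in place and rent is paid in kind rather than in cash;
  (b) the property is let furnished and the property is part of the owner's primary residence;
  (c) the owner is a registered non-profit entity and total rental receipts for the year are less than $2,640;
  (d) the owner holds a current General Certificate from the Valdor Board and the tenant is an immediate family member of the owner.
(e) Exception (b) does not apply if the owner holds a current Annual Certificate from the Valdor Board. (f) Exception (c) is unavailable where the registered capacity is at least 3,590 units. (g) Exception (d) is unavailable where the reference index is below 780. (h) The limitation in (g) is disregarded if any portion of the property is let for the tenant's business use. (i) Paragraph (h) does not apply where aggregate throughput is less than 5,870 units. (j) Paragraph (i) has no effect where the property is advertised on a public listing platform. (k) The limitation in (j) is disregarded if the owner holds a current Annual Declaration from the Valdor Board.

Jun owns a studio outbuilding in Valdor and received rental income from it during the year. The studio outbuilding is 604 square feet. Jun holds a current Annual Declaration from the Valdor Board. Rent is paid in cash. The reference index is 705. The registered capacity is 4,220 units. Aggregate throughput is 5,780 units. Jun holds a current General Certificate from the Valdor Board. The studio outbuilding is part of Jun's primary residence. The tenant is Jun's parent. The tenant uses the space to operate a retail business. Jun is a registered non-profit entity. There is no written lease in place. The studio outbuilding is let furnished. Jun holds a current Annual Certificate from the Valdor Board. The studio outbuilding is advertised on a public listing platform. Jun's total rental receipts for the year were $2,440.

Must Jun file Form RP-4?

Exception (a) fails — rent is paid in cash.
Exception (b) is satisfied on its face — the property is let furnished; the studio outbuilding is part of the primary residence. But applying paragraph (e): (e) operates against (b): a current Annual Certificate is held. So (b) is unavailable.
Exception (c): Jun is a registered non-profit; total rental receipts for the year are $2,440, less than the $2,640 limit — every condition holds. But applying paragraph (f): (f) operates against (c): the registered capacity is 4,220 units, meeting the 3,590 units threshold. (c) is therefore removed.
Exception (d)'s conditions are all satisfied: a current General Certificate is held; the tenant is an immediate family member. However, paragraphs (g)–(k) must be considered: (g) operates against (d): the reference index is 705, below the 780 limit. (h) would limit (g) — the space is let for business use — but (i) sets (h) aside: (i) is engaged — aggregate throughput is 5,780 units, less than the 5,870 units limit. (j) would limit (i) — the property is publicly advertised — but (k) sets (j) aside: (k) operates against (j): a current Annual Declaration is held. Exception (d) does not apply.
No exception applies. The general rule governs.

Yes — Jun must file Form RP-4.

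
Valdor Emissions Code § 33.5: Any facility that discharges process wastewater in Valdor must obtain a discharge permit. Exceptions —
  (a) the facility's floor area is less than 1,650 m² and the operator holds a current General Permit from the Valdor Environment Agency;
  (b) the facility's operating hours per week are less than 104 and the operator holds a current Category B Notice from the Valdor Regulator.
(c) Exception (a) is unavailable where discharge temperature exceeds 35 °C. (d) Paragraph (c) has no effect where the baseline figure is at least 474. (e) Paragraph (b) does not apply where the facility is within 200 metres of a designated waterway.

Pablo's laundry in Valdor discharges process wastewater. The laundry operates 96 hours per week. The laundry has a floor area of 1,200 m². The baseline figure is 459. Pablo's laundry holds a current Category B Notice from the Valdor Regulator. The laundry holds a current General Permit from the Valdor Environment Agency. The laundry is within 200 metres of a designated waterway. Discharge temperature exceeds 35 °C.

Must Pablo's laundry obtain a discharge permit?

Yes — Pablo's laundry must obtain a discharge permit.

Exception (a)'s conditions are all satisfied: the facility's floor area is 1,200 m², less than the 1,650 m² limit; a current General Permit is held. However, paragraphs (c)–(d) must be considered: (c) operates against (a): discharge temperature exceeds 35 °C. (d) is inapplicable (the baseline figure is 459, short of 474), so (c) stands. (a) is therefore removed.
Exception (b)'s conditions are all satisfied: the facility's operating hours per week are 96, less than the 104 limit; a current Category B Notice is held. However, paragraph (e) must be considered: (e) operates against (b): the laundry is within 200 m of a designated waterway. So (b) is unavailable.
No exception applies. The general rule governs.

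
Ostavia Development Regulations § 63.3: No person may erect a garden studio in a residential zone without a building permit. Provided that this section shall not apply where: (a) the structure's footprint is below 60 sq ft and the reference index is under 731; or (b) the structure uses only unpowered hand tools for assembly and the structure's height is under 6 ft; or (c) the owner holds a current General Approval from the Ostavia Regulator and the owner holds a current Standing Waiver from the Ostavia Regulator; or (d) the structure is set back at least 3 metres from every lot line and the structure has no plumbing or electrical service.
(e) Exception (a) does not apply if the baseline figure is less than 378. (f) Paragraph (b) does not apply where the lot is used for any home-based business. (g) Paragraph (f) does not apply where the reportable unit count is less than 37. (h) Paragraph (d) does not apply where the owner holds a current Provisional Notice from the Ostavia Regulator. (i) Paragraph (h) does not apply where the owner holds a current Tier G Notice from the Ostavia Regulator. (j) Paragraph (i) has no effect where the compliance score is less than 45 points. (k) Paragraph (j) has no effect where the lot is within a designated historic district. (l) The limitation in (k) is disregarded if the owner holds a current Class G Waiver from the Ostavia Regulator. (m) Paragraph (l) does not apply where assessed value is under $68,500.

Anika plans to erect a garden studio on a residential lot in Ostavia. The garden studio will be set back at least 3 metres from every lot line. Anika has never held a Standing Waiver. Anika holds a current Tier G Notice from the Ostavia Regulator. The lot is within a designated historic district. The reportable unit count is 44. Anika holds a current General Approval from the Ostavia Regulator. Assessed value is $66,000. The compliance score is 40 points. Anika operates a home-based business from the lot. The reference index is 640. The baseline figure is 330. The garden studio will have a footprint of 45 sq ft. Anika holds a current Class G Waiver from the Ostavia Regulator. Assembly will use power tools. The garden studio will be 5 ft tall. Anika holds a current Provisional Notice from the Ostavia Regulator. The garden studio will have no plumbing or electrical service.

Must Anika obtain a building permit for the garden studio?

No — exception (d) applies; Anika does not need a building permit.

Exception (a): the structure's footprint is 45 sq ft, below the 60 sq ft limit; the reference index is 640, under the 731 limit — every condition holds. But: (e) applies — the baseline figure is 330, less than the 378 limit. Exception (a) does not apply.
Exception (b) does not apply: assembly uses power tools.
Exception (c) fails — no current Standing Waiver is held.
Exception (d) is satisfied on its face — the setback is at least 3 m on every side; there is no plumbing or electrical service. Considering the limiting provisions: (h) is triggered (a current Provisional Notice is held), but is itself disapplied by (i): (i) is triggered — a current Tier G Notice is held. (j) would limit (i) — the compliance score is 40 points, less than the 45 points limit — but (k) sets (j) aside: (k) operates — the lot is in a historic district. (l) would limit (k) — a current Class G Waiver is held — but (m) sets (l) aside: (m) operates against (l): assessed value is $66,000, under the $68,500 limit. Exception (d) stands.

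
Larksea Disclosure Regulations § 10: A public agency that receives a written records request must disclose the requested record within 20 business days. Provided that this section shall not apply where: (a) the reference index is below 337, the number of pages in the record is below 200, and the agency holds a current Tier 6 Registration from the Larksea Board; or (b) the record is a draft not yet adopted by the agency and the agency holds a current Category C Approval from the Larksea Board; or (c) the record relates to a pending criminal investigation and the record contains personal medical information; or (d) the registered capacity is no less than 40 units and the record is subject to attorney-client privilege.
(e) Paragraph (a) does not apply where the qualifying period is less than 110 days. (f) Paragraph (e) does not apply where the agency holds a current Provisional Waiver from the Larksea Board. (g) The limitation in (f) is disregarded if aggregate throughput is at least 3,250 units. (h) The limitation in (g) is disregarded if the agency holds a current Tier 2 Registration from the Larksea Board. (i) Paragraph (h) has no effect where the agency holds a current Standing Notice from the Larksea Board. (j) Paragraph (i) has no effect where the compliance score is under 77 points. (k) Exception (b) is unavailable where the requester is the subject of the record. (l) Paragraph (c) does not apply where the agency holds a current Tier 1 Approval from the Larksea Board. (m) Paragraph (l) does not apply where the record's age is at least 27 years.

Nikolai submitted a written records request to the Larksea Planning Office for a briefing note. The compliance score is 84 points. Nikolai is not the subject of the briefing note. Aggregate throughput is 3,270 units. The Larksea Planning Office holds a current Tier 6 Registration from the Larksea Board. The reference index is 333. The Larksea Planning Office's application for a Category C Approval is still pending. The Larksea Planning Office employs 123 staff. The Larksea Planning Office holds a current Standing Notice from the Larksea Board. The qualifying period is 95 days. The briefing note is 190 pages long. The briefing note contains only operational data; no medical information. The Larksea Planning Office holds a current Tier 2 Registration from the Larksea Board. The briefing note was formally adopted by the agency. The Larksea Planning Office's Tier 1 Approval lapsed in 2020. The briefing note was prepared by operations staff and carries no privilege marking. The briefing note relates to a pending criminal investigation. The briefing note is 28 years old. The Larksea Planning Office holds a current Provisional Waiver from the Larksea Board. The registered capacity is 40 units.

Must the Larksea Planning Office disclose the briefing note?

Yes — the Larksea Planning Office must disclose the briefing note.

Exception (a) is satisfied on its face — the reference index is 333, below the 337 limit; the number of pages in the record is 190, below the 200 limit; a current Tier 6 Registration is held. However, paragraphs (e)–(j) must be considered: (e) operates against (a): the qualifying period is 95 days, less than the 110 days limit. (f) would limit (e) — a current Provisional Waiver is held — but (g) sets (f) aside: (g) is engaged — aggregate throughput is 3,270 units, meeting the 3,250 units threshold. (h) applies (a current Tier 2 Registration is held), but is set aside by (i): (i) is triggered — a current Standing Notice is held. (j) is inapplicable (the compliance score is 84 points, not under 77 points), so (i) stands. (a) is therefore removed.
Exception (b) does not apply: the briefing note has been formally adopted.
Exception (c) requires that the record contains personal medical information; but the briefing note contains only operational data, so (c) is unavailable.
Exception (d) fails — the briefing note carries no privilege marking.
None of the exceptions is available; § 10 applies in full.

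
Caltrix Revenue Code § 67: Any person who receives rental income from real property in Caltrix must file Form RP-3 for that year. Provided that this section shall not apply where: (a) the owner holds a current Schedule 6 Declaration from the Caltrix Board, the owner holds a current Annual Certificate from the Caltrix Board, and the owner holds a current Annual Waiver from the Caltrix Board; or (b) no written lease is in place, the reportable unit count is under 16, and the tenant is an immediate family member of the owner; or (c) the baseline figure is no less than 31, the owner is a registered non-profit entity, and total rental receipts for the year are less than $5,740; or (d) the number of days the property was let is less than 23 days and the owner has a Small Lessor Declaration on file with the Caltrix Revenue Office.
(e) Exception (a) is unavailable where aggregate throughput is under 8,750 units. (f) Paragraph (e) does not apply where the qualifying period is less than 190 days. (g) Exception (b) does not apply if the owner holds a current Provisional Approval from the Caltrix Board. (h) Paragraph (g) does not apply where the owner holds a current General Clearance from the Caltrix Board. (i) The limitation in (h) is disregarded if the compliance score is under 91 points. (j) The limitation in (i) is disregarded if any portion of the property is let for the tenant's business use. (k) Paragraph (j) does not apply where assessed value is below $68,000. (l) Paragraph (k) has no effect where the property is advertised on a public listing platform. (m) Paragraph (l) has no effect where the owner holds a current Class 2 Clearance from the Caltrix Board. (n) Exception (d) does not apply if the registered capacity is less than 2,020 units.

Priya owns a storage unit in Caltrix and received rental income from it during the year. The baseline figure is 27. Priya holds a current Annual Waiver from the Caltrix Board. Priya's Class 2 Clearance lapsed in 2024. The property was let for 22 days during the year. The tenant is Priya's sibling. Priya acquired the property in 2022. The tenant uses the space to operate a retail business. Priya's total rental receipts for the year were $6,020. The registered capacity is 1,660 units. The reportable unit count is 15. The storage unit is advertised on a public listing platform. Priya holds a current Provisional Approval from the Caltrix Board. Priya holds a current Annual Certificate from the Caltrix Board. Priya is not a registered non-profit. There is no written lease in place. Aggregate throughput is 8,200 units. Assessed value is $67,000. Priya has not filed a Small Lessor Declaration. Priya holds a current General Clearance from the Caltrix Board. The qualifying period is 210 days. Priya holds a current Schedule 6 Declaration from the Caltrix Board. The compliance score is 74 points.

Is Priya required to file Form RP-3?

Exception (a) is satisfied on its face — a current Schedule 6 Declaration is held; a current Annual Certificate is held; a current Annual Waiver is held. But: (e) operates against (a): aggregate throughput is 8,200 units, under the 8,750 units limit. (f), which would lift (e), is not engaged — the qualifying period is 210 days, not less than 190 days. So (a) is unavailable.
All of (b)'s requirements are met (there is no written lease; the reportable unit count is 15, under the 16 limit; the tenant is an immediate family member). Applying paragraphs (g)–(m): (g) is engaged (a current Provisional Approval is held), but is displaced by (h): (h) applies — a current General Clearance is held. (i) is engaged (the compliance score is 74 points, under the 91 points limit), but yields to (j): (j) operates against (i): the space is let for business use. (k) would limit (j) — assessed value is $67,000, below the $68,000 limit — but (l) sets (k) aside: (l) operates against (k): the property is publicly advertised. (m) does not operate here (no current Class 2 Clearance is held), so (l) stands. So (b) applies.
Exception (c) does not apply: the baseline figure is 27, short of 31.
Exception (d) fails — no Small Lessor Declaration is on file.

No — exception (b) applies; Priya is not required to file Form RP-3.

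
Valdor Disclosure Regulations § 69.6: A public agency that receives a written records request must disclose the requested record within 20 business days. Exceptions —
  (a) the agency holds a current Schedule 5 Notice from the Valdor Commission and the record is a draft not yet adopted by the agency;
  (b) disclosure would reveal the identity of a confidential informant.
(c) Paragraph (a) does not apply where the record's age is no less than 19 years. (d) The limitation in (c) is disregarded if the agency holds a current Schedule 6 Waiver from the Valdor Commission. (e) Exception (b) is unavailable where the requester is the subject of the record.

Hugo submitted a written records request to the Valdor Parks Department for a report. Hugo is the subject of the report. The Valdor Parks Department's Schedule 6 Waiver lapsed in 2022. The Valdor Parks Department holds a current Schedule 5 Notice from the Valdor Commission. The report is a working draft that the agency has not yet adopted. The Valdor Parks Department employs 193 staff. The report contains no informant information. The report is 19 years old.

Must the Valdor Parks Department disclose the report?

Yes — the Valdor Parks Department must disclose the report.

Exception (a)'s conditions are all satisfied: a current Schedule 5 Notice is held; the report is an unadopted draft. Turning to paragraphs (c)–(d): (c) operates against (a): the record's age is 19 years, meeting the 19 years threshold. (d) is not engaged (no current Schedule 6 Waiver is held), so (c) stands. Exception (a) does not apply.
Exception (b) does not apply: the report contains no informant information.
Every exception is unavailable, so the rule governs.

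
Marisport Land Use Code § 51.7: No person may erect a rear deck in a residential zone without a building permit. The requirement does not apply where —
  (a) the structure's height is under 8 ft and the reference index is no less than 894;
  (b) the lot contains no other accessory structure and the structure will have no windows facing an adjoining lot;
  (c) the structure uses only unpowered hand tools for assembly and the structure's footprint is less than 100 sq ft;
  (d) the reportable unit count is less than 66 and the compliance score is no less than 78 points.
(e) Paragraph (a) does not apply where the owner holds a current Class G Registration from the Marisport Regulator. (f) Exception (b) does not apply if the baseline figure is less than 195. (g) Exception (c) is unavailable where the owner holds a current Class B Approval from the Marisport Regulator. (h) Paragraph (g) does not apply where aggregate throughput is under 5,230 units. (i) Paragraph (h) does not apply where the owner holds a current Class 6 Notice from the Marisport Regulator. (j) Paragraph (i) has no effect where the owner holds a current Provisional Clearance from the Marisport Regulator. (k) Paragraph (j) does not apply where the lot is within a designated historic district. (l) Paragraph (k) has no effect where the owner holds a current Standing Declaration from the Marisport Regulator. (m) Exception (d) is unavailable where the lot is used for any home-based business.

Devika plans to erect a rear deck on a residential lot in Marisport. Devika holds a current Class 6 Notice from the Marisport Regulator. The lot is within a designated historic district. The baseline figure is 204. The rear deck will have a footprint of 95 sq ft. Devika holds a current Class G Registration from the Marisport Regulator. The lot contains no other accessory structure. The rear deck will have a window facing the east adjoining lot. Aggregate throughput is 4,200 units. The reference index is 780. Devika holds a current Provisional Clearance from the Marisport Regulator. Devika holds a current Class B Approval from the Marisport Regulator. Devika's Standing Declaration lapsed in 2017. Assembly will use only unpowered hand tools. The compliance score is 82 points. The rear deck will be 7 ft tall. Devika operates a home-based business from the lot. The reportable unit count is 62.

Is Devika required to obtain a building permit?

Exception (a) requires that the reference index is no less than 894; but the reference index is 780, short of 894, so (a) is unavailable.
Exception (b) requires that the structure will have no windows facing an adjoining lot; but a window faces an adjoining lot, so (b) is unavailable.
Exception (c)'s conditions are all satisfied: assembly uses only hand tools; the structure's footprint is 95 sq ft, less than the 100 sq ft limit. But: (g) is triggered — a current Class B Approval is held. (h) would limit (g) — aggregate throughput is 4,200 units, under the 5,230 units limit — but (i) sets (h) aside: (i) operates against (h): a current Class 6 Notice is held. (j) would limit (i) — a current Provisional Clearance is held — but (k) sets (j) aside: (k) operates against (j): the lot is in a historic district. (l) is not engaged (there is no Standing Declaration in force), so (k) stands. So (c) is unavailable.
Exception (d) is satisfied on its face — the reportable unit count is 62, less than the 66 limit; the compliance score is 82 points, meeting the 78 points threshold. Turning to paragraph (m): (m) operates — a home-based business operates on the lot. So (d) is unavailable.
Every exception is unavailable, so the rule governs.

Yes — Devika must obtain a building permit.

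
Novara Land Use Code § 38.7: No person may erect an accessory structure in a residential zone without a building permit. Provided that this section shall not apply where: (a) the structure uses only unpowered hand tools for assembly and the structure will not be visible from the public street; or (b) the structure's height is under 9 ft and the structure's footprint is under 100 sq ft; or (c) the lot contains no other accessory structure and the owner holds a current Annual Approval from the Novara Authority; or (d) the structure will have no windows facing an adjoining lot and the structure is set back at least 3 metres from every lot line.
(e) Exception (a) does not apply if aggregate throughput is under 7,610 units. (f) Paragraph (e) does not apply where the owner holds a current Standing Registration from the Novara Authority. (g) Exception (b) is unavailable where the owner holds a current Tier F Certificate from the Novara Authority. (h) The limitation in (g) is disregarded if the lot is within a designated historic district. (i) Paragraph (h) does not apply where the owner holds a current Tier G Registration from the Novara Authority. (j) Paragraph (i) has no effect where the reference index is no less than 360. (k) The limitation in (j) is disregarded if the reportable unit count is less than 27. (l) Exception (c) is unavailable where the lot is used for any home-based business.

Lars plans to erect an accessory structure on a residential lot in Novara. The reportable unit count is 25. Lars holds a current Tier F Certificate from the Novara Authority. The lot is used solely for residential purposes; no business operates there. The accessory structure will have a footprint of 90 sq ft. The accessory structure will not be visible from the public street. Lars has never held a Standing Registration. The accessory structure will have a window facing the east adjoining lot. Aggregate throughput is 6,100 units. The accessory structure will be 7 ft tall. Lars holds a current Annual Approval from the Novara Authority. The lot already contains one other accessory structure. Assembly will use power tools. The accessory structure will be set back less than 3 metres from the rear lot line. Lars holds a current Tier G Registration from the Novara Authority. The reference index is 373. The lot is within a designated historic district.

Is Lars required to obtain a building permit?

Yes — Lars must obtain a building permit.

Exception (a) does not apply: assembly uses power tools.
All of (b)'s requirements are met (the structure's height is 7 ft, under the 9 ft limit; the structure's footprint is 90 sq ft, under the 100 sq ft limit). But applying paragraphs (g)–(k): (g) operates against (b): a current Tier F Certificate is held. (h) is triggered (the lot is in a historic district), but is displaced by (i): (i) operates against (h): a current Tier G Registration is held. (j) would limit (i) — the reference index is 373, meeting the 360 threshold — but (k) sets (j) aside: (k) is triggered — the reportable unit count is 25, less than the 27 limit. Exception (b) does not apply.
Exception (c) does not apply: the lot already has another accessory structure.
Exception (d) requires that the structure will have no windows facing an adjoining lot; but a window faces an adjoining lot, so (d) is unavailable.
None of the exceptions is available; § 38.7 applies in full.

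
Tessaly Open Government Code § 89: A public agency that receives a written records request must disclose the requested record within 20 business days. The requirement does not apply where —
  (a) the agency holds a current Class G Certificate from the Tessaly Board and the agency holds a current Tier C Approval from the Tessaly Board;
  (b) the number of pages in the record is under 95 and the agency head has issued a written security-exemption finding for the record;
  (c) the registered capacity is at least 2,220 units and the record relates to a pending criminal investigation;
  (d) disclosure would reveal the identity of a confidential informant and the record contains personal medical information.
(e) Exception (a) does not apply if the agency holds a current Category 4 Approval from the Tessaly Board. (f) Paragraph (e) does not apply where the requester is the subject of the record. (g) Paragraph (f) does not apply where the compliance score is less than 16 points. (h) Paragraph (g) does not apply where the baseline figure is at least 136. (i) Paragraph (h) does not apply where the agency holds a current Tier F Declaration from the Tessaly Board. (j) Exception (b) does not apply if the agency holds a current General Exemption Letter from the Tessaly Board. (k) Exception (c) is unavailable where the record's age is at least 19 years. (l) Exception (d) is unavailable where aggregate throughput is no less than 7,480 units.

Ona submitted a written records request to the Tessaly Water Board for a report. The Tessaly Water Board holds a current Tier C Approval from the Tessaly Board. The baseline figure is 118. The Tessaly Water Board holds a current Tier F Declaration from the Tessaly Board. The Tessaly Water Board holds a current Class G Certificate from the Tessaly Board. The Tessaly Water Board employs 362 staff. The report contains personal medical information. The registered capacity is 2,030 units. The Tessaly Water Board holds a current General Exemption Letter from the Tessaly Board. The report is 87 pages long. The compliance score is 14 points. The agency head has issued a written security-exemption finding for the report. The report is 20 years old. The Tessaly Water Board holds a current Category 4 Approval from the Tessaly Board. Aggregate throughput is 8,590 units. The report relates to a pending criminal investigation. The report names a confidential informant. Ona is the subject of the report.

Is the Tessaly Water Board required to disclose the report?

Yes — the Tessaly Water Board must disclose the report.

Exception (a) is satisfied on its face — a current Class G Certificate is held; a current Tier C Approval is held. However, paragraphs (e)–(i) must be considered: (e) is engaged — a current Category 4 Approval is held. (f) would limit (e) — Ona is the subject of the report — but (g) sets (f) aside: (g) is triggered — the compliance score is 14 points, less than the 16 points limit. (h), which would lift (g), is inapplicable — the baseline figure is 118, short of 136. So (a) is unavailable.
Exception (b): the number of pages in the record is 87, under the 95 limit; a written security-exemption finding has been issued — every condition holds. But: (j) operates against (b): a current General Exemption Letter is held. Exception (b) does not apply.
Exception (c) does not apply: the registered capacity is 2,030 units, short of 2,220 units.
Exception (d)'s conditions are all satisfied: the report names a confidential informant; the report contains personal medical information. However, paragraph (l) must be considered: (l) operates against (d): aggregate throughput is 8,590 units, meeting the 7,480 units threshold. Exception (d) does not apply.
No exception displaces § 89.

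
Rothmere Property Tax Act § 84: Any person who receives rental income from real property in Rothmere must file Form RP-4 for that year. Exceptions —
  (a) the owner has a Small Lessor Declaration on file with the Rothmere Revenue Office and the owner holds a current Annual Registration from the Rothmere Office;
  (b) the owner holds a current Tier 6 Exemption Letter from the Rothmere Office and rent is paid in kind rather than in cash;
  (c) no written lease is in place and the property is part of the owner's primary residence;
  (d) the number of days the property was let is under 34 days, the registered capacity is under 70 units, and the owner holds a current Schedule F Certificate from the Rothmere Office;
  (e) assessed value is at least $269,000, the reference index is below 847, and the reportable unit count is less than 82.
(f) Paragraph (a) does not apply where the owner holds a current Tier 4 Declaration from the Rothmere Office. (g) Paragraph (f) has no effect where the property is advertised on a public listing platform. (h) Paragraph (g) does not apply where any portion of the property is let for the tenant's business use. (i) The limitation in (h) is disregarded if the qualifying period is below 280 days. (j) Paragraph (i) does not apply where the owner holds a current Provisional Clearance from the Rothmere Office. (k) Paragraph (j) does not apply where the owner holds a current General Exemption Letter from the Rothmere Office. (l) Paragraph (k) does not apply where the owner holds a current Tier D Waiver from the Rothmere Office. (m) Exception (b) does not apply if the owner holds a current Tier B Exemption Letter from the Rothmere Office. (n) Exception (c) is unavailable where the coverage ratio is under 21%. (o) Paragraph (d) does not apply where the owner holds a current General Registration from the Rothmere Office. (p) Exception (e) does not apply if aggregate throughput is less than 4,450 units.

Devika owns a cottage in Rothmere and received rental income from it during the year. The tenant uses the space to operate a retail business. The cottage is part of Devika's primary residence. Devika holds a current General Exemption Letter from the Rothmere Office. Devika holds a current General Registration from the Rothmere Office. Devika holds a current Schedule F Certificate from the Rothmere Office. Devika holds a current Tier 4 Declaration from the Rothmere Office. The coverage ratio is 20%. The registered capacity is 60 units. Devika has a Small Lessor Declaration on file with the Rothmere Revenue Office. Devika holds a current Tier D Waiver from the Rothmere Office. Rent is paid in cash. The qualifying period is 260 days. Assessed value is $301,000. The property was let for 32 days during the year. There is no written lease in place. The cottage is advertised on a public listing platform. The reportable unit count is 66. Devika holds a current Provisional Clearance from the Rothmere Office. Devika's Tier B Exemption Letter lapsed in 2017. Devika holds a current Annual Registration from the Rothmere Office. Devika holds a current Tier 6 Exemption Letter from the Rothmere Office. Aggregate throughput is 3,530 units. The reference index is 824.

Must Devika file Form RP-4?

Yes — Devika must file Form RP-4.

Exception (a) is satisfied on its face — a Small Lessor Declaration is on file; a current Annual Registration is held. But: (f) applies — a current Tier 4 Declaration is held. (g) applies (the property is publicly advertised), but is set aside by (h): (h) operates against (g): the space is let for business use. (i) would limit (h) — the qualifying period is 260 days, below the 280 days limit — but (j) sets (i) aside: (j) operates against (i): a current Provisional Clearance is held. (k) would limit (j) — a current General Exemption Letter is held — but (l) sets (k) aside: (l) operates against (k): a current Tier D Waiver is held. (a) is therefore removed.
Exception (b) does not apply: rent is paid in cash.
Exception (c): there is no written lease; the cottage is part of the primary residence — every condition holds. However, paragraph (n) must be considered: (n) is triggered — the coverage ratio is 20%, under the 21% limit. So (c) is unavailable.
All of (d)'s requirements are met (the number of days the property was let is 32 days, under the 34 days limit; the registered capacity is 60 units, under the 70 units limit; a current Schedule F Certificate is held). But applying paragraph (o): (o) applies — a current General Registration is held. Exception (d) does not apply.
Exception (e) is satisfied on its face — assessed value is $301,000, meeting the $269,000 threshold; the reference index is 824, below the 847 limit; the reportable unit count is 66, less than the 82 limit. However, paragraph (p) must be considered: (p) is triggered — aggregate throughput is 3,530 units, less than the 4,450 units limit. So (e) is unavailable.
No exception displaces § 84.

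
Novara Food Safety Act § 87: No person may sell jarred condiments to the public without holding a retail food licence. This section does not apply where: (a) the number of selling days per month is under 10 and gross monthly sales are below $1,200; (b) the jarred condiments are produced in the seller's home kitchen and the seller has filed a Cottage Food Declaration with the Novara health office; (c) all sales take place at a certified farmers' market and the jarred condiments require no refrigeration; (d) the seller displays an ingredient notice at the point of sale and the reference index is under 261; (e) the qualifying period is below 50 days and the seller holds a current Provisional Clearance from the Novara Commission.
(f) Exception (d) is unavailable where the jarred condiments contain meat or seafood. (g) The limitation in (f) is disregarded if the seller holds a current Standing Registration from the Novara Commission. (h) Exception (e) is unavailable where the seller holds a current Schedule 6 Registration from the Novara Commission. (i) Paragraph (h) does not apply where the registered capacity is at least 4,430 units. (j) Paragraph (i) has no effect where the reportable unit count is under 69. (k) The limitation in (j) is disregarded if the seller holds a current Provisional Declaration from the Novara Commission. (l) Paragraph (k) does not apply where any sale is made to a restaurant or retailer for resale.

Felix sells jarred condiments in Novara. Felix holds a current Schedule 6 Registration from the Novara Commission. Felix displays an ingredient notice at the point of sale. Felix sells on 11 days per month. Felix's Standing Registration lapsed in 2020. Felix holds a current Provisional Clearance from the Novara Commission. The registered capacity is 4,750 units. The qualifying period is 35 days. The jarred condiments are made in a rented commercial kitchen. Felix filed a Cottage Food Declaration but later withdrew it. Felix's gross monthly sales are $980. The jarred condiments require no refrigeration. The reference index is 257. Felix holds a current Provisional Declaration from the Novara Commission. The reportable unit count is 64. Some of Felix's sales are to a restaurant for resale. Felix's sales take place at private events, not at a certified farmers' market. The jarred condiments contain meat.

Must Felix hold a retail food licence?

Exception (a) requires that the number of selling days per month is under 10; but the number of selling days per month is 11, not under 10, so (a) is unavailable.
Exception (b) requires that the jarred condiments are produced in the seller's home kitchen; but the jarred condiments are made in a commercial kitchen, not a home kitchen, so (b) is unavailable.
Exception (c) requires that all sales take place at a certified farmers' market; but sales are at private events, not a certified farmers' market, so (c) is unavailable.
Exception (d) is satisfied on its face — an ingredient notice is displayed; the reference index is 257, under the 261 limit. However, paragraphs (f)–(g) must be considered: (f) operates against (d): the jarred condiments contain meat. (g) is not engaged (the Standing Registration is not current), so (f) stands. So (d) is unavailable.
Exception (e) is satisfied on its face — the qualifying period is 35 days, below the 50 days limit; a current Provisional Clearance is held. But applying paragraphs (h)–(l): (h) operates against (e): a current Schedule 6 Registration is held. (i) is engaged (the registered capacity is 4,750 units, meeting the 4,430 units threshold), but is overridden by (j): (j) applies — the reportable unit count is 64, under the 69 limit. (k) operates (a current Provisional Declaration is held), but is overridden by (l): (l) operates — some sales are to a restaurant for resale. Exception (e) does not apply.
Every exception is unavailable, so the rule governs.

Yes — Felix must hold a retail food licence.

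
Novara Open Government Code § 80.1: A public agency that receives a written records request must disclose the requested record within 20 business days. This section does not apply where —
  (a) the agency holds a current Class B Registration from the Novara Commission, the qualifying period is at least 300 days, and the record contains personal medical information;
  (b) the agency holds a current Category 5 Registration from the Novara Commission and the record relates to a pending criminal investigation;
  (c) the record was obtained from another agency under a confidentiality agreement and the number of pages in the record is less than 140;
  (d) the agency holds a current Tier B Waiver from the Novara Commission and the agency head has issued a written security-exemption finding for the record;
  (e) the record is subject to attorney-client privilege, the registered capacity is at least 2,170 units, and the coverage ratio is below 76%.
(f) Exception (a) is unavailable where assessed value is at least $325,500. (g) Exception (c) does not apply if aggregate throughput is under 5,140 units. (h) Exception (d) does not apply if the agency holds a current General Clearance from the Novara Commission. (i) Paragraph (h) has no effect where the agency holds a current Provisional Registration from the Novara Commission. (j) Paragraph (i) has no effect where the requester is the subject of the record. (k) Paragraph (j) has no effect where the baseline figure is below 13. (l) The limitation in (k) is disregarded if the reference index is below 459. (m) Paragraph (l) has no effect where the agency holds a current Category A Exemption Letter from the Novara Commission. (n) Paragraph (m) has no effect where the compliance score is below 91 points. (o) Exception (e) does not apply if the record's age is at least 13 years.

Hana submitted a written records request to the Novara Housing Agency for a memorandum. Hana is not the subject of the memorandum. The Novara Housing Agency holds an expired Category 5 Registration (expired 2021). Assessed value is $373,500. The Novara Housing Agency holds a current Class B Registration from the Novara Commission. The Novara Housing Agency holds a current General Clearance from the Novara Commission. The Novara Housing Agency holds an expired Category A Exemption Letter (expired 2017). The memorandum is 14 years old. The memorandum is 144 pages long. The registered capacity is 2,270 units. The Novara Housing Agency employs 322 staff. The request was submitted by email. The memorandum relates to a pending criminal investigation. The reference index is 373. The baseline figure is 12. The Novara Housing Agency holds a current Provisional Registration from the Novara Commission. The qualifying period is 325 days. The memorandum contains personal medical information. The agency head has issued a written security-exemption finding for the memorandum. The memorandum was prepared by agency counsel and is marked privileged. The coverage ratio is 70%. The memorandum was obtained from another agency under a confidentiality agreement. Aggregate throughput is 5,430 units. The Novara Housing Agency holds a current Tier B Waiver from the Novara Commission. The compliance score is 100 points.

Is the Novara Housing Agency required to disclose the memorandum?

Exception (a): a current Class B Registration is held; the qualifying period is 325 days, meeting the 300 days threshold; the memorandum contains personal medical information — every condition holds. But applying paragraph (f): (f) is engaged — assessed value is $373,500, meeting the $325,500 threshold. So (a) is unavailable.
Exception (b) requires that the agency holds a current Category 5 Registration from the Novara Commission; but the Category 5 Registration is not current, so (b) is unavailable.
Exception (c) fails — the number of pages in the record is 144, not less than 140.
Exception (d) is satisfied on its face — a current Tier B Waiver is held; a written security-exemption finding has been issued. Applying paragraphs (h)–(n): (h) is engaged (a current General Clearance is held), but is overridden by (i): (i) is engaged — a current Provisional Registration is held. (j) is not engaged (Hana is not the subject of the memorandum), so (i) stands. (d) remains available.
Exception (e): the memorandum is privileged; the registered capacity is 2,270 units, meeting the 2,170 units threshold; the coverage ratio is 70%, below the 76% limit — every condition holds. Turning to paragraph (o): (o) operates against (e): the record's age is 14 years, meeting the 13 years threshold. Exception (e) does not apply.

No — exception (d) applies; the Novara Housing Agency is not required to disclose the memorandum.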